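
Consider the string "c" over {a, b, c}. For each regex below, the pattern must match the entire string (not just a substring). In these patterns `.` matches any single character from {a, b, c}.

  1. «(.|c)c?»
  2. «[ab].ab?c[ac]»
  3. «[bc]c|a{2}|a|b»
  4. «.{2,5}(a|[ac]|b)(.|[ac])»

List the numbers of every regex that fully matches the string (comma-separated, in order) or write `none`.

1

1 → match
2 → no match
3 → no match
4 → no match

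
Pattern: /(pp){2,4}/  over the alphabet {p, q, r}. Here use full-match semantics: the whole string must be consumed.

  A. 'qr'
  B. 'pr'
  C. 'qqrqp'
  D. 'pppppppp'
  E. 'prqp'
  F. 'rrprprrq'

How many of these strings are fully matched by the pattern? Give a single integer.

1

A → no match — must start with 'pp'
B → no match — must start with 'pp'
C → no match — must start with 'pp'
D → match
E → no match — must start with 'pp'
F → no match — must start with 'pp'
Total matched: 1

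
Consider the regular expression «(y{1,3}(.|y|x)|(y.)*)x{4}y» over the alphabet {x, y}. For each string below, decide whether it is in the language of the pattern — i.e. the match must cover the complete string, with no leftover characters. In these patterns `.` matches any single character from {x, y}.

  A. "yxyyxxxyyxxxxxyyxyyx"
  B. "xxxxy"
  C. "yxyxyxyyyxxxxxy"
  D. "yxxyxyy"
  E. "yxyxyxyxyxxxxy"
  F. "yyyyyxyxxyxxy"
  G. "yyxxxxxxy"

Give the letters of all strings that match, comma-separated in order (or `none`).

B, C

A → no match — must end with "xy"
B. "xxxxy" → match
C → match
D. "yxxyxyy" → no match — must end with "xy"
E → no match
F → no match
G. "yyxxxxxxy" → no match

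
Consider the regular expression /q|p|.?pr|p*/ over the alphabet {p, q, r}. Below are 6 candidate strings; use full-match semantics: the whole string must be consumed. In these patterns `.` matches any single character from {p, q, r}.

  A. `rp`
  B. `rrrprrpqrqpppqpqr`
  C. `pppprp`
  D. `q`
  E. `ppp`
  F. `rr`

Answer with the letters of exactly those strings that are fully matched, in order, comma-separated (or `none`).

D, E

A → no match
B → no match
C → no match
D → match
E → match
F → no match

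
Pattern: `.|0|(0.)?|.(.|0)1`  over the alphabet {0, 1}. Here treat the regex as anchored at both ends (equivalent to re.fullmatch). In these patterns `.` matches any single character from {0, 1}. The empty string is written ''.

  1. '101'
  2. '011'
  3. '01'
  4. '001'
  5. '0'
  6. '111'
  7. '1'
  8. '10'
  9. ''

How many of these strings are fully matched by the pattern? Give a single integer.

8

1. '101' → match
2. '011' → match
3. '01' → match
4. '001' → match
5. '0' → match
6. '111' → match
7. '1' → match
8. '10' → no match
9. '' → match
Total matched: 8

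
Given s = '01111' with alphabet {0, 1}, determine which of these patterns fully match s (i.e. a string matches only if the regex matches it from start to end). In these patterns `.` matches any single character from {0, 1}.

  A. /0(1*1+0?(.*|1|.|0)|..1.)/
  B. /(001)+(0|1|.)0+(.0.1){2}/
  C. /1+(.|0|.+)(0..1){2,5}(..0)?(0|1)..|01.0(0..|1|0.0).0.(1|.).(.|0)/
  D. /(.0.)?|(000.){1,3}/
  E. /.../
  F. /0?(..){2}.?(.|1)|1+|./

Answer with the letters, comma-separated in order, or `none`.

A → match
B → no match — must start with '001'
C → no match
D → no match
E → no match
F → match

A, F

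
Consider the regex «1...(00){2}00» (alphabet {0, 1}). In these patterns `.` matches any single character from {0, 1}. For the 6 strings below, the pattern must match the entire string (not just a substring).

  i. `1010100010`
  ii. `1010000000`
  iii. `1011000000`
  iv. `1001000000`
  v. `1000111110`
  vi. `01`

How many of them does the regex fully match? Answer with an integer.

3

i → no match — must end with `0000`
ii → match
iii → match
iv → match
v → no match — must end with `0000`
vi → no match — must start with `1`
Total matched: 3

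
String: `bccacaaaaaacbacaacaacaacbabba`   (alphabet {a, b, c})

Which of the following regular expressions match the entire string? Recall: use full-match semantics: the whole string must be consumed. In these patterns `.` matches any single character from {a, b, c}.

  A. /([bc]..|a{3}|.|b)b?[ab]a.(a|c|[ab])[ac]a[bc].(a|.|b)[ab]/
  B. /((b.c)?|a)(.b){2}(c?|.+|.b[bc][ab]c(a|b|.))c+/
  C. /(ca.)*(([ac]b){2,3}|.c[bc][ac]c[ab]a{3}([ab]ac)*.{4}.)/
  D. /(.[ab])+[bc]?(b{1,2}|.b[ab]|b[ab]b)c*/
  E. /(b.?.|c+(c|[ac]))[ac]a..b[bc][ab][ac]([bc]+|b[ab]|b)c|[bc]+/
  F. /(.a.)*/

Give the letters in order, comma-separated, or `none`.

C

A → no match
B → no match — must end with `c`
C → match
D → no match
E → no match
F → no match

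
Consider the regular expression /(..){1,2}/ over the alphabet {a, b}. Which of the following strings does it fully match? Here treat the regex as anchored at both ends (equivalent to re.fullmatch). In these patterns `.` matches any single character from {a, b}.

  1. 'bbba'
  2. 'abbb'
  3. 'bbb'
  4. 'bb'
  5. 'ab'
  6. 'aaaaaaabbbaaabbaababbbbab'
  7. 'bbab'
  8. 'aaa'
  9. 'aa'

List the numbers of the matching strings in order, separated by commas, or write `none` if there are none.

1. 'bbba' → match
2. 'abbb' → match
3. 'bbb' → no match
4. 'bb' → match
5. 'ab' → match
6 → no match
7. 'bbab' → match
8. 'aaa' → no match
9. 'aa' → match

1, 2, 4, 5, 7, 9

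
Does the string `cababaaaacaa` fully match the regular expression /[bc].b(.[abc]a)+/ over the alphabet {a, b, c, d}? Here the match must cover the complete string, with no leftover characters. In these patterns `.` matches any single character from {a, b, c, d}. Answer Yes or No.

Yes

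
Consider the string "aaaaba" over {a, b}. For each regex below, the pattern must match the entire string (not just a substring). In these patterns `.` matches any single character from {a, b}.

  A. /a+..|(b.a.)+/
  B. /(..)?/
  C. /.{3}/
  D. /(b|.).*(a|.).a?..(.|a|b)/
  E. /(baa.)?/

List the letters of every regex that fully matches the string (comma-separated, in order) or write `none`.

A → match
B → no match
C → no match
D → match
E → no match

A, D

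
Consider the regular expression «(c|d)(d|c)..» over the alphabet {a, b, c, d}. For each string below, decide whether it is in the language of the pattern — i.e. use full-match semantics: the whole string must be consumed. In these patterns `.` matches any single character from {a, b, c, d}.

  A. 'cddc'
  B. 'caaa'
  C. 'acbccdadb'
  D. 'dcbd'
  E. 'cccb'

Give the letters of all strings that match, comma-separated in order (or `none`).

A. 'cddc' → match
B. 'caaa' → no match
C. 'acbccdadb' → no match
D. 'dcbd' → match
E. 'cccb' → match

A, D, E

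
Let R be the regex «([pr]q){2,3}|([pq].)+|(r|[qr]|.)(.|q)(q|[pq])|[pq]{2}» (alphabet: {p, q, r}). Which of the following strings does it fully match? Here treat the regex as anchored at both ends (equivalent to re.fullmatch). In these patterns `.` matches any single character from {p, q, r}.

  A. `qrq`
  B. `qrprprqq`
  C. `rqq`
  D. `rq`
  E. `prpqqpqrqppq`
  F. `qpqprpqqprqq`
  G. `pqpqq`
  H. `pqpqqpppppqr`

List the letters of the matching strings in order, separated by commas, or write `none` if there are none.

A → match
B → match
C → match
D → no match
E → match
F → no match
G → no match
H → match

A, B, C, E, H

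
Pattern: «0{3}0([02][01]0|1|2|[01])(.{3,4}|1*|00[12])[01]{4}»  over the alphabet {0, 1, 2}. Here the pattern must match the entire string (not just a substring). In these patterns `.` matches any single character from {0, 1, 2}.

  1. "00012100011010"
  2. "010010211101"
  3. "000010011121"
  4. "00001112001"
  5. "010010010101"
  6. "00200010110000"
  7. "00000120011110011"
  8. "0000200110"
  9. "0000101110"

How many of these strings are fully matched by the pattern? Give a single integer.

0

1 → no match
2 → no match
3 → no match
4 → no match
5 → no match
6 → no match
7 → no match
8 → no match
9 → no match
Total matched: 0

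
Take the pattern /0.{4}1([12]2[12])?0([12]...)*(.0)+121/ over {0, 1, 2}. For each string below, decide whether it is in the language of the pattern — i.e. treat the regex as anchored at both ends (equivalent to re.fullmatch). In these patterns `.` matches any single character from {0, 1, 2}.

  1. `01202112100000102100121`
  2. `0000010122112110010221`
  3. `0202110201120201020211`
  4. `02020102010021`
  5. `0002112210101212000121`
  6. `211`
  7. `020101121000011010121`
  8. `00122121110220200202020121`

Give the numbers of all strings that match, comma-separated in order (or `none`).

none

1 → no match
2 → no match — must end with `0121`
3 → no match — must end with `0121`
4 → no match — must end with `0121`
5 → no match
6. `211` → no match — must start with `0`
7 → no match
8 → no match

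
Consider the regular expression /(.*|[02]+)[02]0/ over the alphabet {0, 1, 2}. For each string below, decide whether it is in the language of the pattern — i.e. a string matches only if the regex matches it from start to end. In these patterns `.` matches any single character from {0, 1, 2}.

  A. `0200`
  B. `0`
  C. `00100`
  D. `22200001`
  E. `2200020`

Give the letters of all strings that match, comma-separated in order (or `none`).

A. `0200` → match
B. `0` → no match
C. `00100` → match
D. `22200001` → no match — must end with `0`
E. `2200020` → match

A, C, E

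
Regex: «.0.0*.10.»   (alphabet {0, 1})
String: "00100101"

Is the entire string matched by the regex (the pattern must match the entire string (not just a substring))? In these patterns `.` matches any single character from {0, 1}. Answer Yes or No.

Yes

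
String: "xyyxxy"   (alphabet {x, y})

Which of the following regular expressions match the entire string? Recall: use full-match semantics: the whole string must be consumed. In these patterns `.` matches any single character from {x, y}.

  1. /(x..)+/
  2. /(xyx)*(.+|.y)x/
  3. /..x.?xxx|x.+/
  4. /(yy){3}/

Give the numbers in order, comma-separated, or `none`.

1, 3

1 → match
2 → no match — must end with "x"
3 → match
4 → no match — must start with "yy"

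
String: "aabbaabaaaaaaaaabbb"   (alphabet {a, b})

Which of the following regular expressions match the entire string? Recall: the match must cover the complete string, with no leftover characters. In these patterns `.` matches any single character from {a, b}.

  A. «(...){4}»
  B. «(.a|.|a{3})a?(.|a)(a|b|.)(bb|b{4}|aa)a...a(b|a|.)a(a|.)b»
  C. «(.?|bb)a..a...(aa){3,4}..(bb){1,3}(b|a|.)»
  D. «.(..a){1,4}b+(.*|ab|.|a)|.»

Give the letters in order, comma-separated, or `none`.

A → no match
B → no match
C → match
D → no match

C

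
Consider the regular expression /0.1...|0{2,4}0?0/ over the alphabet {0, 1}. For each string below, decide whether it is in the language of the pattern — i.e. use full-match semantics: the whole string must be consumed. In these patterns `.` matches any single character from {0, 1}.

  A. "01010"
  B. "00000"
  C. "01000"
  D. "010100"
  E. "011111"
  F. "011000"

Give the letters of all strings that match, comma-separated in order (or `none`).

B, E, F

A → no match
B → match
C → no match
D → no match
E → match
F → match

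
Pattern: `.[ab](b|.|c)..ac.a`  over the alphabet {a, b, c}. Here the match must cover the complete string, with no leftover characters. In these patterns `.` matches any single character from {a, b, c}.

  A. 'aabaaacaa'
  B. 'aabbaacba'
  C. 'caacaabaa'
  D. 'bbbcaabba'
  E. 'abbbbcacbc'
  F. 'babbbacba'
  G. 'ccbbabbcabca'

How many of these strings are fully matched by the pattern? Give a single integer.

A. 'aabaaacaa' → match
B. 'aabbaacba' → match
C. 'caacaabaa' → no match
D. 'bbbcaabba' → no match
E. 'abbbbcacbc' → no match — must end with 'a'
F. 'babbbacba' → match
G. 'ccbbabbcabca' → no match
Total matched: 3

3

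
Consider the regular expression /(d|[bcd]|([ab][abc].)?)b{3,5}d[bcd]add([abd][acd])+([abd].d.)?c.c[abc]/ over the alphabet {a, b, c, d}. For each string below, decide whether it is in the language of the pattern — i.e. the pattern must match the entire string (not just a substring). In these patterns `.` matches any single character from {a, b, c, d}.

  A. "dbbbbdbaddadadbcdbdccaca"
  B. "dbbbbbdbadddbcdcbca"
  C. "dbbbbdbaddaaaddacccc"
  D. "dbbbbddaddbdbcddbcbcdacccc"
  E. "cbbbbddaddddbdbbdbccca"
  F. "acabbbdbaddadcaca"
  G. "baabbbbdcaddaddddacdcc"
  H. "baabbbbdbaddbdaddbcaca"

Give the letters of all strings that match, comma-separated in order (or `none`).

A → match
B → no match
C → match
D → match
E → match
F → match
G → match
H → match

A, C, D, E, F, G, H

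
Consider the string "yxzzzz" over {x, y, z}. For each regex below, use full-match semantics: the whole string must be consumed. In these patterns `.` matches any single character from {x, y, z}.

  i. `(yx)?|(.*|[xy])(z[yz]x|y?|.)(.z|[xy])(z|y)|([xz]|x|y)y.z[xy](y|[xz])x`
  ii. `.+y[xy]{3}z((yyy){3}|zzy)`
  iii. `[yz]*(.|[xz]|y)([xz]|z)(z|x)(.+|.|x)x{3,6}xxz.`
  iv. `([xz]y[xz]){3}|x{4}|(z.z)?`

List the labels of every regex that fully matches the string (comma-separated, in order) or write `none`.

i

i → match
ii → no match
iii → no match
iv → no match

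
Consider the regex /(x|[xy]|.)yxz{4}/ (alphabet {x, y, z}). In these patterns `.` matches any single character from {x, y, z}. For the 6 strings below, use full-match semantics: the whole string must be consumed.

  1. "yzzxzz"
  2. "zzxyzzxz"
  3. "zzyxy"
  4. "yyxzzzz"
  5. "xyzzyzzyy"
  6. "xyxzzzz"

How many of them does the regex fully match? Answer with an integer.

2

1. "yzzxzz" → no match
2. "zzxyzzxz" → no match
3. "zzyxy" → no match — must end with "z"
4. "yyxzzzz" → match
5. "xyzzyzzyy" → no match — must end with "z"
6. "xyxzzzz" → match
Total matched: 2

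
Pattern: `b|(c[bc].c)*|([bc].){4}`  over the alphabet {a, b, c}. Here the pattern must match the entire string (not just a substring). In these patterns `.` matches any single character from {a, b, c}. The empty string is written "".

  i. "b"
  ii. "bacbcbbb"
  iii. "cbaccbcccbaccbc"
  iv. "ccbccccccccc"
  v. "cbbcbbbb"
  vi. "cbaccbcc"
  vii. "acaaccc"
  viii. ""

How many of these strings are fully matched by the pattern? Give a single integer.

i. "b" → match
ii. "bacbcbbb" → match
iii → no match
iv. "ccbccccccccc" → match
v. "cbbcbbbb" → match
vi. "cbaccbcc" → match
vii. "acaaccc" → no match
viii. "" → match
Total matched: 6

6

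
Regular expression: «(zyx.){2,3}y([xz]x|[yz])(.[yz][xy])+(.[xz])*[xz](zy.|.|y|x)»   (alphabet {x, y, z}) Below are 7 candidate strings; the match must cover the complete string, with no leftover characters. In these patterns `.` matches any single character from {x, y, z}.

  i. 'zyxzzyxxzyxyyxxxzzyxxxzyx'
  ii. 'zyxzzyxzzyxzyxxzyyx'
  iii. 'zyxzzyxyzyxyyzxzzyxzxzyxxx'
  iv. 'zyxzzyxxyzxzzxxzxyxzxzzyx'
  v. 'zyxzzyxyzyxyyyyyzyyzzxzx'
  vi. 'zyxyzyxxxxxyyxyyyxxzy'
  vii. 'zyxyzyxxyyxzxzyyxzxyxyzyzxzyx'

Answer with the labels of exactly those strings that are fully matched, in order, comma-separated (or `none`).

iii, iv, vii

i → no match
ii → no match
iii → match
iv → match
v → no match
vi → no match
vii → match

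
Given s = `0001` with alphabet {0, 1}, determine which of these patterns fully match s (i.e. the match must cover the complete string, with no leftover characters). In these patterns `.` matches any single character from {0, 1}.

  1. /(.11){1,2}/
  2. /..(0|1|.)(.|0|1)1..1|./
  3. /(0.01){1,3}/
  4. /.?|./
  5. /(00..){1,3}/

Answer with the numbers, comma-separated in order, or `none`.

3, 5

1 → no match — must end with `11`
2 → no match
3 → match
4 → no match
5 → match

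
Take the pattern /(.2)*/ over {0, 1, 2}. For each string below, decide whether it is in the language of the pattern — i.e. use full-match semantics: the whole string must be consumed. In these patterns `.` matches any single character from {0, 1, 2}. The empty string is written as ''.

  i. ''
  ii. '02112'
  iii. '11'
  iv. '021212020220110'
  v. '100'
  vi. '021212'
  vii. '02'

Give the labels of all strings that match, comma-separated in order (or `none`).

i → match
ii → no match
iii → no match
iv → no match
v → no match
vi → match
vii → match

i, vi, vii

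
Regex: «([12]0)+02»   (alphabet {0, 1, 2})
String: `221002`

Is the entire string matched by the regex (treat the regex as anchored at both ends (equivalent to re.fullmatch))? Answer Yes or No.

No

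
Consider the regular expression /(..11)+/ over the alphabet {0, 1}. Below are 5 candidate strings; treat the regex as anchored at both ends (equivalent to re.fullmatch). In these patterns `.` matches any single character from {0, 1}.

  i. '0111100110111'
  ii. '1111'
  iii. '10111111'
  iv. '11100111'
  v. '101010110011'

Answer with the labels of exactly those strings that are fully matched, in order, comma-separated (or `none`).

i → no match
ii → match
iii → match
iv → no match
v → no match

ii, iii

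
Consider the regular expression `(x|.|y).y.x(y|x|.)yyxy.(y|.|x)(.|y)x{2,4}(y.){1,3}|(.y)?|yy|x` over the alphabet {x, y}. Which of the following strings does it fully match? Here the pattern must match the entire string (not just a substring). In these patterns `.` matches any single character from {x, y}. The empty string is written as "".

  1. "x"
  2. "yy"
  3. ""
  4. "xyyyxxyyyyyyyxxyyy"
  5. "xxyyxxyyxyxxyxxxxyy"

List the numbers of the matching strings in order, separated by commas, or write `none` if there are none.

1 → match
2 → match
3 → match
4 → no match
5 → match

1, 2, 3, 5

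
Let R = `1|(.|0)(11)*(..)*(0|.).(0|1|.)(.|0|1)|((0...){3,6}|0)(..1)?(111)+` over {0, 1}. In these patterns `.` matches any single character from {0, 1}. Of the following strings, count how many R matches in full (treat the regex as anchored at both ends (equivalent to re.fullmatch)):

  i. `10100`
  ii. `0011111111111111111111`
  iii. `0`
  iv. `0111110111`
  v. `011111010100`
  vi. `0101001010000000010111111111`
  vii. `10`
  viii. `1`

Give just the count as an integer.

3

i → match
ii → match
iii → no match
iv → no match
v → no match
vi → no match
vii → no match
viii → match
Total matched: 3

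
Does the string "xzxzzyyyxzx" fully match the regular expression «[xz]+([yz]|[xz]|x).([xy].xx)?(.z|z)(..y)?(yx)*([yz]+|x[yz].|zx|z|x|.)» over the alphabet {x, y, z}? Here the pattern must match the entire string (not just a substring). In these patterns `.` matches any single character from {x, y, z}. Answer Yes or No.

Yes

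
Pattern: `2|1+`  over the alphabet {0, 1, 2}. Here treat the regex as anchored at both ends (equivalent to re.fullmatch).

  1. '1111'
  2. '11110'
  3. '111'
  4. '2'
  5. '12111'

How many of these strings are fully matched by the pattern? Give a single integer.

3

1 → match
2 → no match
3 → match
4 → match
5 → no match
Total matched: 3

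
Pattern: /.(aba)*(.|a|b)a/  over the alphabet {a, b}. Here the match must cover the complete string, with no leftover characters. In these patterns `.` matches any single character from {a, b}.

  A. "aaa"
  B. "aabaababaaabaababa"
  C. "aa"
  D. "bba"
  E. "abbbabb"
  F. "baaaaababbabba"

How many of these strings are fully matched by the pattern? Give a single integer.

2

A → match
B → no match
C → no match
D → match
E → no match — must end with "a"
F → no match
Total matched: 2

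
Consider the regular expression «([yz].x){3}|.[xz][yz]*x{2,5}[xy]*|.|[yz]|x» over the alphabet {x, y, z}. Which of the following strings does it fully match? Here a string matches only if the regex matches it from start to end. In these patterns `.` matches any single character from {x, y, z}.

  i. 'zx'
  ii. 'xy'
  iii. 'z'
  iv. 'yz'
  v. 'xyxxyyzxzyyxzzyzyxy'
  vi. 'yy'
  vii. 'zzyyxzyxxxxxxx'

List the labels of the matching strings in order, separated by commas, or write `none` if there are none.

iii

i. 'zx' → no match
ii. 'xy' → no match
iii. 'z' → match
iv. 'yz' → no match
v → no match
vi. 'yy' → no match
vii → no match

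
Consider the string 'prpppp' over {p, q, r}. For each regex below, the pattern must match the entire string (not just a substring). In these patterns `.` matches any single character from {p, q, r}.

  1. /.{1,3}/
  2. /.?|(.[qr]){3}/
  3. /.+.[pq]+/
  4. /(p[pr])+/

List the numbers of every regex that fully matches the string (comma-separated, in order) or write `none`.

1 → no match
2 → no match
3 → match
4 → match

3, 4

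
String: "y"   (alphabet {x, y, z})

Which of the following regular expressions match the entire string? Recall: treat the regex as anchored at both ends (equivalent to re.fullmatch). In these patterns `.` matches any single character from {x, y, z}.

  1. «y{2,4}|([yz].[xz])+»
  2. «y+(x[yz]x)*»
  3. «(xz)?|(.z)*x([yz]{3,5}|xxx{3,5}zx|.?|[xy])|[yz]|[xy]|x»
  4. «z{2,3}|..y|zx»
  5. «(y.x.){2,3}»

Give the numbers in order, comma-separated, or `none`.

2, 3

1 → no match
2 → match
3 → match
4 → no match
5 → no match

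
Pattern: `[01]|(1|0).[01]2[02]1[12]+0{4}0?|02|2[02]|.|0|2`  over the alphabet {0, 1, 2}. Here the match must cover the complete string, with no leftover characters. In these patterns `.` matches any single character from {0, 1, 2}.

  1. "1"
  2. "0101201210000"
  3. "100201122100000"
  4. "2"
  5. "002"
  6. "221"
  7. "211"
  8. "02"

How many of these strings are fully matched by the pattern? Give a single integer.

4

1 → match
2 → no match
3 → match
4 → match
5 → no match
6 → no match
7 → no match
8 → match
Total matched: 4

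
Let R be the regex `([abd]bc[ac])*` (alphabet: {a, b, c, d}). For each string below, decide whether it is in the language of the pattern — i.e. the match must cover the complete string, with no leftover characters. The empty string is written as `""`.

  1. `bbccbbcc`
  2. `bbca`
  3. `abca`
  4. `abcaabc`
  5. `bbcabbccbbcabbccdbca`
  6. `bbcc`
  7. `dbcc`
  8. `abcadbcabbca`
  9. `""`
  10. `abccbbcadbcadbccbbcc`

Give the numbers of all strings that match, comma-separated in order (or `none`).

1 → match
2 → match
3 → match
4 → no match
5 → match
6 → match
7 → match
8 → match
9 → match
10 → match

1, 2, 3, 5, 6, 7, 8, 9, 10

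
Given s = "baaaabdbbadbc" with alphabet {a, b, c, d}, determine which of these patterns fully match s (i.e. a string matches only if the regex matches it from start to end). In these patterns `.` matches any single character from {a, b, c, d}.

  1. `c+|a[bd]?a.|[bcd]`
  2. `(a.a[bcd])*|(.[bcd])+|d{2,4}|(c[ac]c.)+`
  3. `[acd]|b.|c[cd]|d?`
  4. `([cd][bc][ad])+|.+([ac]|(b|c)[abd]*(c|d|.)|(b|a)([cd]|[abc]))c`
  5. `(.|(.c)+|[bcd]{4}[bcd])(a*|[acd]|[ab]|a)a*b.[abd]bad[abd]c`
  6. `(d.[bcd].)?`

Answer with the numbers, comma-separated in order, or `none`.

1 → no match
2 → no match
3 → no match
4 → match
5 → match
6 → no match

4, 5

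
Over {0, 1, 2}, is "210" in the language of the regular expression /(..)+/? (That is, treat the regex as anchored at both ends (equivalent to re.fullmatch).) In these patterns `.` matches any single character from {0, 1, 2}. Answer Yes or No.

No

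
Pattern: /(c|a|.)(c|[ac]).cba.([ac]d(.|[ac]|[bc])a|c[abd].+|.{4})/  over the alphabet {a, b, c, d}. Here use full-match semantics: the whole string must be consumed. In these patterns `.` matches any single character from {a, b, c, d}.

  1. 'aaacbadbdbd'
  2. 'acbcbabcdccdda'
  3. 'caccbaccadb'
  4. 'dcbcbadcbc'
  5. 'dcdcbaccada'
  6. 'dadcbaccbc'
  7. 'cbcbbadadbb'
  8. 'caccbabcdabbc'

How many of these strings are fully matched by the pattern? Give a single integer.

7

1 → match
2 → match
3 → match
4 → match
5 → match
6 → match
7 → no match
8 → match
Total matched: 7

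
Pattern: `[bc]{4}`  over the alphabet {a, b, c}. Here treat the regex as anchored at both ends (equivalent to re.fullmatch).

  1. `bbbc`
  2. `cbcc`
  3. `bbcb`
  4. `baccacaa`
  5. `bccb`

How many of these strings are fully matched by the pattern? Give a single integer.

4

1 → match
2 → match
3 → match
4 → no match
5 → match
Total matched: 4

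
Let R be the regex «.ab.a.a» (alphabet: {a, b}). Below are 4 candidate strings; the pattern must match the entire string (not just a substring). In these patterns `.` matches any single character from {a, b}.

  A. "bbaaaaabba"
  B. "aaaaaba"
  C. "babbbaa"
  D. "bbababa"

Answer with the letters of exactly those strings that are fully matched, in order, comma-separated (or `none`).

A → no match
B → no match
C → no match
D → no match

none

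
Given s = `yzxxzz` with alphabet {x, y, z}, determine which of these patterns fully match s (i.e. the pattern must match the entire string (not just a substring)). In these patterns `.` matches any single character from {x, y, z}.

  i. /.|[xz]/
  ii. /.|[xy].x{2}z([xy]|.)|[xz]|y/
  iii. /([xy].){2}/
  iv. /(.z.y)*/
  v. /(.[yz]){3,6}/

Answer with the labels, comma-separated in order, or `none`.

ii

i → no match
ii → match
iii → no match
iv → no match
v → no match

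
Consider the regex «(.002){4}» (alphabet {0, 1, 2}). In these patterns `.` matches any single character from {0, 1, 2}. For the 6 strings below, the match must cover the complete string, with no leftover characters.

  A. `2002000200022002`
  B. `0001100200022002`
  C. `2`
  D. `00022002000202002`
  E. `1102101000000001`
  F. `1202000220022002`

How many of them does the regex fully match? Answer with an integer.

A → match
B → no match
C → no match — must end with `002`
D → no match
E → no match — must end with `002`
F → no match
Total matched: 1

1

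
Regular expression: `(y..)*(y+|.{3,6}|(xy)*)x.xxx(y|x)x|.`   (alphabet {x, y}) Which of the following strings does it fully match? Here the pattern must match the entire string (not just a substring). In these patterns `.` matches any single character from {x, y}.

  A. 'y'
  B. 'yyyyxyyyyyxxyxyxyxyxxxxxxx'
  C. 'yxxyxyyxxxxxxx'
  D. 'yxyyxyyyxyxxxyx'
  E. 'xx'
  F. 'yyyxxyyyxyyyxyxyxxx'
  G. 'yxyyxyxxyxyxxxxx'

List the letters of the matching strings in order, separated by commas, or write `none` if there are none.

A → match
B → match
C → match
D → match
E → no match
F → no match
G → match

A, B, C, D, G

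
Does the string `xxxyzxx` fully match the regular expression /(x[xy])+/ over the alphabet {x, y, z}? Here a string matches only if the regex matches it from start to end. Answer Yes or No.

No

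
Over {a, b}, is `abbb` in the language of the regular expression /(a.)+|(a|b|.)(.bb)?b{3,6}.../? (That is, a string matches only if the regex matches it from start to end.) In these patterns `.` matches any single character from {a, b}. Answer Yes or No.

No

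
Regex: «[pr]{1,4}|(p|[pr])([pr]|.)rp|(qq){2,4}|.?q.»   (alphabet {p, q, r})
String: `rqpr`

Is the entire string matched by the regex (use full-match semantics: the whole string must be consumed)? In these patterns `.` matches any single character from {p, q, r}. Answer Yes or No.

No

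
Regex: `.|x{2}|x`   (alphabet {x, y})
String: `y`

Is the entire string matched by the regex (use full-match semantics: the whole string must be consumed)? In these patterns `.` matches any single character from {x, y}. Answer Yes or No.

Yes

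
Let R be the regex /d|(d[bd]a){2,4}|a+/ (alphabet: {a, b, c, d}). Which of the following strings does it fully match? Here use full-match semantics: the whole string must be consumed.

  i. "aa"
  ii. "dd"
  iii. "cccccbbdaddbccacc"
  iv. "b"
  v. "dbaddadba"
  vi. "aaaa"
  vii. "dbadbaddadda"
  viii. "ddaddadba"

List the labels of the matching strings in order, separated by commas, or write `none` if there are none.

i, v, vi, vii, viii

i. "aa" → match
ii. "dd" → no match
iii → no match
iv. "b" → no match
v. "dbaddadba" → match
vi. "aaaa" → match
vii. "dbadbaddadda" → match
viii. "ddaddadba" → match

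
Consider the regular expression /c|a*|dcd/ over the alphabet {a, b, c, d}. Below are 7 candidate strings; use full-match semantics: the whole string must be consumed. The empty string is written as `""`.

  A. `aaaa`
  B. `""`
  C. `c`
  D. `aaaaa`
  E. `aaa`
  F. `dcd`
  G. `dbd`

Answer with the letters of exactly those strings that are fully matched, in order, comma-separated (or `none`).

A, B, C, D, E, F

A → match
B → match
C → match
D → match
E → match
F → match
G → no match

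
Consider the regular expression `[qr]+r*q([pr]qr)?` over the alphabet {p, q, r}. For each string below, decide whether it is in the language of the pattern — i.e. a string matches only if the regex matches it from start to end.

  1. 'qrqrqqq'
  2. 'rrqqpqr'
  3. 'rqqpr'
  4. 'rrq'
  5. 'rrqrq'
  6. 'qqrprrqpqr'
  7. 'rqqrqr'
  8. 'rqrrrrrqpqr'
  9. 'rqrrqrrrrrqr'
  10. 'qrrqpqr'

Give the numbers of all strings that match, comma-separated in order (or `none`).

1 → match
2 → match
3 → no match
4 → match
5 → match
6 → no match
7 → match
8 → match
9 → no match
10 → match

1, 2, 4, 5, 7, 8, 10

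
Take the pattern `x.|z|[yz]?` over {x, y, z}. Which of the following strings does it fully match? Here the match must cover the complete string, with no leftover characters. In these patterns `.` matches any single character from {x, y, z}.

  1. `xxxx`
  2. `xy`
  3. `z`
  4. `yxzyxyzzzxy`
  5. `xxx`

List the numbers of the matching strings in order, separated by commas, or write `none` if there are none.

1 → no match
2 → match
3 → match
4 → no match
5 → no match

2, 3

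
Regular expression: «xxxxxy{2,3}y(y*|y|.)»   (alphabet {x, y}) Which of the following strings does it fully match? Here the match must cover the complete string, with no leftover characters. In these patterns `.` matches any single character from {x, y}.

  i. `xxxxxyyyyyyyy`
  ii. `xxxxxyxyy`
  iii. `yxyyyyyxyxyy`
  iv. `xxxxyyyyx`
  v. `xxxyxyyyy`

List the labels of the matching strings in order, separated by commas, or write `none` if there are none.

i

i → match
ii. `xxxxxyxyy` → no match
iii. `yxyyyyyxyxyy` → no match — must start with `xxxxxy`
iv. `xxxxyyyyx` → no match — must start with `xxxxxy`
v. `xxxyxyyyy` → no match — must start with `xxxxxy`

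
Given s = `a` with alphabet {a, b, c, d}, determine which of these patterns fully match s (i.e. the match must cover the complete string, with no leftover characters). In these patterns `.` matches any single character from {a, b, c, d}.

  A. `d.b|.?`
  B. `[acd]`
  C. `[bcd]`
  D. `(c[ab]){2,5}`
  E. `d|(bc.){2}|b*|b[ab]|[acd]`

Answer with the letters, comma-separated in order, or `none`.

A → match
B → match
C → no match
D → no match — must start with `c`
E → match

A, B, E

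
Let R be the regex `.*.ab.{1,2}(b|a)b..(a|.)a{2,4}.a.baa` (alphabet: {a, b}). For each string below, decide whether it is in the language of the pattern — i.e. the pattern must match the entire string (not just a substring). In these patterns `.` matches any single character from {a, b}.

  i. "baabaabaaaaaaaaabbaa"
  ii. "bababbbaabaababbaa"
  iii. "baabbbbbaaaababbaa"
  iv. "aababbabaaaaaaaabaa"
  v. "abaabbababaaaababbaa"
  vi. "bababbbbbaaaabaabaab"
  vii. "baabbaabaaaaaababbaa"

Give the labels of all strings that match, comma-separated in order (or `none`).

i, ii, iii, iv, v, vii

i → match
ii → match
iii → match
iv → match
v → match
vi → no match — must end with "baa"
vii → match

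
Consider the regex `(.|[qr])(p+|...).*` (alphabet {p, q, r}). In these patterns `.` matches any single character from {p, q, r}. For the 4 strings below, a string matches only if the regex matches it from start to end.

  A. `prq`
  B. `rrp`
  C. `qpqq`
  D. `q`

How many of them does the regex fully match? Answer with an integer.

1

A. `prq` → no match
B. `rrp` → no match
C. `qpqq` → match
D. `q` → no match
Total matched: 1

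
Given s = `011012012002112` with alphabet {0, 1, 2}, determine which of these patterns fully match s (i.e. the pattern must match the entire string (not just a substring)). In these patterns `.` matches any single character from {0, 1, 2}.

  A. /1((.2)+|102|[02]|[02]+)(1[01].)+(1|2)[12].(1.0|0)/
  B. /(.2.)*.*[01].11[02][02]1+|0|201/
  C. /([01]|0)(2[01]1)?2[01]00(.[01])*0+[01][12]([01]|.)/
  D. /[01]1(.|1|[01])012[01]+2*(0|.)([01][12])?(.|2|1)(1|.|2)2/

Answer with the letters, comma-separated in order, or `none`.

A → no match — must start with `1`
B → no match
C → no match
D → match

D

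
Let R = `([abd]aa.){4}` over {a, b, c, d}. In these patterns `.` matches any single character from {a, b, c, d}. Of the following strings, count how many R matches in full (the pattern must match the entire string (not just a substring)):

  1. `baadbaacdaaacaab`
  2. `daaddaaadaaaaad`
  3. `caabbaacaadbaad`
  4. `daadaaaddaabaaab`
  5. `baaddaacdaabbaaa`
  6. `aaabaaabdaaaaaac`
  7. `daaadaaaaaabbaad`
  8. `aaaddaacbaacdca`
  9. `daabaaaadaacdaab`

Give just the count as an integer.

1 → no match
2 → no match
3 → no match
4 → match
5 → match
6 → match
7 → match
8 → no match
9 → match
Total matched: 5

5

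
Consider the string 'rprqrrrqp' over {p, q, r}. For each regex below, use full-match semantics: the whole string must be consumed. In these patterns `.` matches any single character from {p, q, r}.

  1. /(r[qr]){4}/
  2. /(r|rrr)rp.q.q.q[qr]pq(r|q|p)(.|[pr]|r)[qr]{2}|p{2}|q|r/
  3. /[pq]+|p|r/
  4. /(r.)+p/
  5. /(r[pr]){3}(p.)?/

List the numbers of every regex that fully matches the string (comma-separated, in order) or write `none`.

4

1 → no match
2 → no match
3 → no match
4 → match
5 → no match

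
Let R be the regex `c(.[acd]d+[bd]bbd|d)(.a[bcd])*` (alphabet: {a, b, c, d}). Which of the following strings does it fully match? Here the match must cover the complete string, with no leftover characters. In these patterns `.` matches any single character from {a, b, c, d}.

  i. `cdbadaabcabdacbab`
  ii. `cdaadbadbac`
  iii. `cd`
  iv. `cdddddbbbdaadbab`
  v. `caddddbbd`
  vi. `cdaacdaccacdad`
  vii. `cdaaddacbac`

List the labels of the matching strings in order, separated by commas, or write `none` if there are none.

i → match
ii → match
iii → match
iv → match
v → match
vi → match
vii → match

i, ii, iii, iv, v, vi, vii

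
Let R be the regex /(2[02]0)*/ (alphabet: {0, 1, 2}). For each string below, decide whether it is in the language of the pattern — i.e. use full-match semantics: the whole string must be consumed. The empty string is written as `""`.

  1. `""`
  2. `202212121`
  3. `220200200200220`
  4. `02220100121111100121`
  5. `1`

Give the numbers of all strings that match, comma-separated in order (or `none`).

1, 3

1 → match
2 → no match
3 → match
4 → no match
5 → no match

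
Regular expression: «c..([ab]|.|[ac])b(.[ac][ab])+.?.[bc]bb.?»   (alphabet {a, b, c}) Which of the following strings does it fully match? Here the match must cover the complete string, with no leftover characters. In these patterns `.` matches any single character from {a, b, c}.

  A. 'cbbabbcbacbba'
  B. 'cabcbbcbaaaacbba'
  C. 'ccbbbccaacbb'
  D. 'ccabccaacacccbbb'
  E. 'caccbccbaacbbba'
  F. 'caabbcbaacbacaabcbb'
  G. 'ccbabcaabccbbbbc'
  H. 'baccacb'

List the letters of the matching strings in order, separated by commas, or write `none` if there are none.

A → match
B → match
C → match
D → no match
E → no match
F → no match
G → no match
H → no match — must start with 'c'

A, B, C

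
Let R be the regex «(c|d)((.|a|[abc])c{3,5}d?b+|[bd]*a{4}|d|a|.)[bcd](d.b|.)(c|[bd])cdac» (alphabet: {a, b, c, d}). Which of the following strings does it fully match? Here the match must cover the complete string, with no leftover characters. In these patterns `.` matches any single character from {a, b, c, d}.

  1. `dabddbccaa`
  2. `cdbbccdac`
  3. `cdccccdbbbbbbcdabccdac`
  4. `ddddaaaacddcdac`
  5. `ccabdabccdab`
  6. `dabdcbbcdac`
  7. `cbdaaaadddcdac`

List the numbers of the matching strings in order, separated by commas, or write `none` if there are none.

2, 3, 4, 6, 7

1 → no match — must end with `cdac`
2 → match
3 → match
4 → match
5 → no match — must end with `cdac`
6 → match
7 → match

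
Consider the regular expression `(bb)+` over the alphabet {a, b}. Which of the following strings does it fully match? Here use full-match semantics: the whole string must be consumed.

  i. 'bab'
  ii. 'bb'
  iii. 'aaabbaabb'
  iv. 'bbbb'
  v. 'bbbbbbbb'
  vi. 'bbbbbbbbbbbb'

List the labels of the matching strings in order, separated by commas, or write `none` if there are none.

i → no match — must start with 'bb'
ii → match
iii → no match — must start with 'bb'
iv → match
v → match
vi → match

ii, iv, v, vi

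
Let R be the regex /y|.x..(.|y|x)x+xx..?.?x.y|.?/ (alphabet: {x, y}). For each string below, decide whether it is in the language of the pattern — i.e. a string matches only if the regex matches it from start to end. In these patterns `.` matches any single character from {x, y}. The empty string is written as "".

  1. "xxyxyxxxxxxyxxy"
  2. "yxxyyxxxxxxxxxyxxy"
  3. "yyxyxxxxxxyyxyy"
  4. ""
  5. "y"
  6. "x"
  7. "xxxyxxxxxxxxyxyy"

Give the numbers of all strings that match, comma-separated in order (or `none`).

1 → match
2 → match
3 → no match
4 → match
5 → match
6 → match
7 → match

1, 2, 4, 5, 6, 7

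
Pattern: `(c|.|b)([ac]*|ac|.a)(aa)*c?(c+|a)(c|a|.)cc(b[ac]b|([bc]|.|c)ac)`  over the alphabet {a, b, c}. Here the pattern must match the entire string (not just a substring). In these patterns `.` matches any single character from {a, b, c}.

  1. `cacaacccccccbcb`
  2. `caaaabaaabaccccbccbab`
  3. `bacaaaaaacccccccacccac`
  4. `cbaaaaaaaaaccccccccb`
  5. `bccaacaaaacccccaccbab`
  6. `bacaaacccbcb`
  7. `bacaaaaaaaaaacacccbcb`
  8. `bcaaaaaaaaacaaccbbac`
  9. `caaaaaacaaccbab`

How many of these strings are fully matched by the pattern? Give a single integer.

1 → match
2 → no match
3 → match
4 → no match
5 → match
6 → match
7 → match
8 → no match
9 → match
Total matched: 6

6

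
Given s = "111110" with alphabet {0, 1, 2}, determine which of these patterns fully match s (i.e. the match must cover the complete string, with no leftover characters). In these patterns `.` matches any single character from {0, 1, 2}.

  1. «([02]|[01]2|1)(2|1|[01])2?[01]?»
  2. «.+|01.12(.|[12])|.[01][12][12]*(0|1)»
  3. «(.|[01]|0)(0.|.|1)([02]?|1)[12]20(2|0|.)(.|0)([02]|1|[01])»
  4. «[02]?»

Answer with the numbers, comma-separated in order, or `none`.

2

1 → no match
2 → match
3 → no match
4 → no match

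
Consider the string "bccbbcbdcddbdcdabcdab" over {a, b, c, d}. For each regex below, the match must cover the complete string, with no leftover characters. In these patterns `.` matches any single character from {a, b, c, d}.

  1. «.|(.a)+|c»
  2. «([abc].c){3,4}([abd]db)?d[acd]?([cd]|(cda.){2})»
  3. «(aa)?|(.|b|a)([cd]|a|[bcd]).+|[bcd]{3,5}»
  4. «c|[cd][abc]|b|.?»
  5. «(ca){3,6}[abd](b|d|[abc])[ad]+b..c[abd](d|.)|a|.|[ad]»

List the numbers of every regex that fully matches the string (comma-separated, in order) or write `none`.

2, 3

1 → no match
2 → match
3 → match
4 → no match
5 → no match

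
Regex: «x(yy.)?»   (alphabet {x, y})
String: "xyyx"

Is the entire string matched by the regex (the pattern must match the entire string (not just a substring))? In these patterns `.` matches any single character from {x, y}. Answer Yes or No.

Yes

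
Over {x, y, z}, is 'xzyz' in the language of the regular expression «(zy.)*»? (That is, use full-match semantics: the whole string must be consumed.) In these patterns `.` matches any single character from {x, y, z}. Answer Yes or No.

No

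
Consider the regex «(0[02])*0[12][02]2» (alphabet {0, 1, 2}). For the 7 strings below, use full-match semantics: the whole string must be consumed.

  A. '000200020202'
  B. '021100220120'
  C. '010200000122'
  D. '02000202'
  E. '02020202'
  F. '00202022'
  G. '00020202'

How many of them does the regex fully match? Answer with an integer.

4

A → match
B → no match — must end with '2'
C → no match
D → match
E → match
F → no match
G → match
Total matched: 4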